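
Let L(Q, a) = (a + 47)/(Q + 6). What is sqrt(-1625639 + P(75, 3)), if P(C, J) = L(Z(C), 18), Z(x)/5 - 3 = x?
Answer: I*sqrt(7081282769)/66 ≈ 1275.0*I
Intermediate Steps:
Z(x) = 15 + 5*x
L(Q, a) = (47 + a)/(6 + Q)
P(C, J) = 65/(21 + 5*C) (P(C, J) = (47 + 18)/(6 + (15 + 5*C)) = 65/(21 + 5*C))
sqrt(-1625639 + P(75, 3)) = sqrt(-1625639 + 65/(21 + 5*75)) = sqrt(-1625639 + 65/(21 + 375)) = sqrt(-1625639 + 65/396) = sqrt(-643752979/396) = I*sqrt(7081282769)/66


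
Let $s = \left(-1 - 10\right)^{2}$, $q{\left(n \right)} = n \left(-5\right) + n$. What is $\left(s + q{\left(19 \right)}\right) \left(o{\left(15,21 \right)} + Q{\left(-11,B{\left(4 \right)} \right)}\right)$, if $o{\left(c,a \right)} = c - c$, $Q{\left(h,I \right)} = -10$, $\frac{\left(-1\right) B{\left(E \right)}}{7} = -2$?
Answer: $-450$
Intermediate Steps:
$B{\left(E \right)} = 14$ ($B{\left(E \right)} = \left(-7\right) \left(-2\right) = 14$)
$q{\left(n \right)} = - 4 n$ ($q{\left(n \right)} = - 5 n + n = - 4 n$)
$o{\left(c,a \right)} = 0$
$s = 121$ ($s = \left(-11\right)^{2} = 121$)
$\left(s + q{\left(19 \right)}\right) \left(o{\left(15,21 \right)} + Q{\left(-11,B{\left(4 \right)} \right)}\right) = \left(121 - 76\right) \left(0 - 10\right) = \left(121 - 76\right) \left(-10\right) = 45 \left(-10\right) = -450$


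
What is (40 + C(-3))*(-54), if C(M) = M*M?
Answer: -2646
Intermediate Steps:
C(M) = M**2
(40 + C(-3))*(-54) = (40 + (-3)**2)*(-54) = (40 + 9)*(-54) = 49*(-54) = -2646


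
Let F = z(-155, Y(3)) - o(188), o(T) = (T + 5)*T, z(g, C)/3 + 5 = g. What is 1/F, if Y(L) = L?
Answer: -1/36764 ≈ -2.7201e-5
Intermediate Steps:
z(g, C) = -15 + 3*g
o(T) = T*(5 + T) (o(T) = (5 + T)*T = T*(5 + T))
F = -36764 (F = (-15 + 3*(-155)) - 188*(5 + 188) = (-15 - 465) - 188*193 = -480 - 1*36284 = -480 - 36284 = -36764)
1/F = 1/(-36764) = -1/36764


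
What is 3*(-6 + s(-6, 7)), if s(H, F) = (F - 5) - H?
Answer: 6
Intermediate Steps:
s(H, F) = -5 + F - H (s(H, F) = (-5 + F) - H = -5 + F - H)
3*(-6 + s(-6, 7)) = 3*(-6 + (-5 + 7 - 1*(-6))) = 3*(-6 + (-5 + 7 + 6)) = 3*(-6 + 8) = 3*2 = 6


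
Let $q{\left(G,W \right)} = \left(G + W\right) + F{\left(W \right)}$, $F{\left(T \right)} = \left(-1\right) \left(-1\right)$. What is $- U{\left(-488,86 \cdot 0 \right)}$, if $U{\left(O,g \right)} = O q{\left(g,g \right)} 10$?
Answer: $4880$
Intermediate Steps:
$F{\left(T \right)} = 1$
$q{\left(G,W \right)} = 1 + G + W$ ($q{\left(G,W \right)} = \left(G + W\right) + 1 = 1 + G + W$)
$U{\left(O,g \right)} = 10 O \left(1 + 2 g\right)$ ($U{\left(O,g \right)} = O \left(1 + g + g\right) 10 = O \left(1 + 2 g\right) 10 = 10 O \left(1 + 2 g\right)$)
$- U{\left(-488,86 \cdot 0 \right)} = - 10 \left(-488\right) \left(1 + 2 \cdot 86 \cdot 0\right) = - 10 \left(-488\right) \left(1 + 2 \cdot 0\right) = - 10 \left(-488\right) \left(1 + 0\right) = - 10 \left(-488\right) 1 = \left(-1\right) \left(-4880\right) = 4880$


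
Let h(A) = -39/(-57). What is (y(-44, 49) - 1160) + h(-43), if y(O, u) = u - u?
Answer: -22027/19 ≈ -1159.3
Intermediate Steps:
h(A) = 13/19 (h(A) = -39*(-1/57) = 13/19)
y(O, u) = 0
(y(-44, 49) - 1160) + h(-43) = (0 - 1160) + 13/19 = -1160 + 13/19 = -22027/19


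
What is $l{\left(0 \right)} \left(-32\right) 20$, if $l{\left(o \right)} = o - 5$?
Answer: $3200$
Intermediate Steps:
$l{\left(o \right)} = -5 + o$
$l{\left(0 \right)} \left(-32\right) 20 = \left(-5 + 0\right) \left(-32\right) 20 = \left(-5\right) \left(-32\right) 20 = 160 \cdot 20 = 3200$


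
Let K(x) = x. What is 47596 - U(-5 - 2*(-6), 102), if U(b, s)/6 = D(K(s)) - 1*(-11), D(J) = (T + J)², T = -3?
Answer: -11276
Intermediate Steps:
D(J) = (-3 + J)²
U(b, s) = 66 + 6*(-3 + s)² (U(b, s) = 6*((-3 + s)² - 1*(-11)) = 6*((-3 + s)² + 11) = 6*(11 + (-3 + s)²) = 66 + 6*(-3 + s)²)
47596 - U(-5 - 2*(-6), 102) = 47596 - (66 + 6*(-3 + 102)²) = 47596 - (66 + 6*99²) = 47596 - (66 + 6*9801) = 47596 - (66 + 58806) = 47596 - 1*58872 = 47596 - 58872 = -11276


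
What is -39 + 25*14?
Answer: 311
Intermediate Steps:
-39 + 25*14 = -39 + 350 = 311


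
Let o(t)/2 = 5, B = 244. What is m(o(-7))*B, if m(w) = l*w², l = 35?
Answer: 854000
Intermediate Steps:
o(t) = 10 (o(t) = 2*5 = 10)
m(w) = 35*w²
m(o(-7))*B = (35*10²)*244 = (35*100)*244 = 3500*244 = 854000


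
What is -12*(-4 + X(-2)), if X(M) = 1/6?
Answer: 46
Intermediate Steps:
X(M) = 1/6
-12*(-4 + X(-2)) = -12*(-4 + 1/6) = -12*(-23/6) = 46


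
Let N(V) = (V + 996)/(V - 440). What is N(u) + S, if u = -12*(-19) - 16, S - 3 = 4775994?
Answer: 272231527/57 ≈ 4.7760e+6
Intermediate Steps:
S = 4775997 (S = 3 + 4775994 = 4775997)
u = 212 (u = 228 - 16 = 212)
N(V) = (996 + V)/(-440 + V)
N(u) + S = (996 + 212)/(-440 + 212) + 4775997 = 1208/(-228) + 4775997 = -1/228*1208 + 4775997 = -302/57 + 4775997 = 272231527/57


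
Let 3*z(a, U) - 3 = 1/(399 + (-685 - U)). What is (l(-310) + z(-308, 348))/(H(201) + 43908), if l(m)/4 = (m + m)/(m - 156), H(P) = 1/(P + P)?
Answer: 187694671/1303721766637 ≈ 0.00014397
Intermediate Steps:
z(a, U) = 1 + 1/(3*(-286 - U)) (z(a, U) = 1 + 1/(3*(399 + (-685 - U))) = 1 + 1/(3*(-286 - U)))
H(P) = 1/(2*P)
l(m) = 8*m/(-156 + m) (l(m) = 4*((m + m)/(m - 156)) = 4*((2*m)/(-156 + m)) = 4*(2*m/(-156 + m)) = 8*m/(-156 + m))
(l(-310) + z(-308, 348))/(H(201) + 43908) = (8*(-310)/(-156 - 310) + (857/3 + 348)/(286 + 348))/((½)/201 + 43908) = (8*(-310)/(-466) + (1901/3)/634)/((½)*(1/201) + 43908) = (8*(-310)*(-1/466) + (1/634)*(1901/3))/(1/402 + 43908) = (1240/233 + 1901/1902)/(17651017/402) = (2801413/443166)*(402/17651017) = 187694671/1303721766637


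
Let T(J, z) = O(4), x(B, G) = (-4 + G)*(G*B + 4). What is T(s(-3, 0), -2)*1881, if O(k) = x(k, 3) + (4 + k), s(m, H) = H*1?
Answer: -15048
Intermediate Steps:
s(m, H) = H
x(B, G) = (-4 + G)*(4 + B*G) (x(B, G) = (-4 + G)*(B*G + 4) = (-4 + G)*(4 + B*G))
O(k) = -2*k (O(k) = (-16 + 4*3 + k*3**2 - 4*k*3) + (4 + k) = (-16 + 12 + k*9 - 12*k) + (4 + k) = (-16 + 12 + 9*k - 12*k) + (4 + k) = (-4 - 3*k) + (4 + k) = -2*k)
T(J, z) = -8 (T(J, z) = -2*4 = -8)
T(s(-3, 0), -2)*1881 = -8*1881 = -15048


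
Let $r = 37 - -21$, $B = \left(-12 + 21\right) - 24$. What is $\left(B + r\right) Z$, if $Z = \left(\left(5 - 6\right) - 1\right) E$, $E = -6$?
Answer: $516$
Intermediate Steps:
$B = -15$ ($B = 9 - 24 = -15$)
$r = 58$ ($r = 37 + 21 = 58$)
$Z = 12$ ($Z = \left(\left(5 - 6\right) - 1\right) \left(-6\right) = \left(-1 - 1\right) \left(-6\right) = \left(-2\right) \left(-6\right) = 12$)
$\left(B + r\right) Z = \left(-15 + 58\right) 12 = 43 \cdot 12 = 516$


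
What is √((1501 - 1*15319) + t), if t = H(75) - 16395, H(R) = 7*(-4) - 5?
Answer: 71*I*√6 ≈ 173.91*I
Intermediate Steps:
H(R) = -33 (H(R) = -28 - 5 = -33)
t = -16428 (t = -33 - 16395 = -16428)
√((1501 - 1*15319) + t) = √((1501 - 1*15319) - 16428) = √((1501 - 15319) - 16428) = √(-13818 - 16428) = √(-30246) = 71*I*√6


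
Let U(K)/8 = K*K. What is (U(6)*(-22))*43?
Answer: -272448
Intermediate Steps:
U(K) = 8*K² (U(K) = 8*(K*K) = 8*K²)
(U(6)*(-22))*43 = ((8*6²)*(-22))*43 = ((8*36)*(-22))*43 = (288*(-22))*43 = -6336*43 = -272448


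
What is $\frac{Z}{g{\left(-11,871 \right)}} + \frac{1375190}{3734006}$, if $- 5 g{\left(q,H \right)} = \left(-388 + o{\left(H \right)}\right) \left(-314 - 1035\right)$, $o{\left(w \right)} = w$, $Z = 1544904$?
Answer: $\frac{4956572074975}{405492514567} \approx 12.224$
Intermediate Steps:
$g{\left(q,H \right)} = - \frac{523412}{5} + \frac{1349 H}{5}$ ($g{\left(q,H \right)} = - \frac{\left(-388 + H\right) \left(-314 - 1035\right)}{5} = - \frac{\left(-388 + H\right) \left(-1349\right)}{5} = - \frac{523412 - 1349 H}{5} = - \frac{523412}{5} + \frac{1349 H}{5}$)
$\frac{Z}{g{\left(-11,871 \right)}} + \frac{1375190}{3734006} = \frac{1544904}{- \frac{523412}{5} + \frac{1349}{5} \cdot 871} + \frac{1375190}{3734006} = \frac{1544904}{- \frac{523412}{5} + \frac{1174979}{5}} + 1375190 \cdot \frac{1}{3734006} = \frac{1544904}{\frac{651567}{5}} + \frac{687595}{1867003} = 1544904 \cdot \frac{5}{651567} + \frac{687595}{1867003} = \frac{2574840}{217189} + \frac{687595}{1867003} = \frac{4956572074975}{405492514567}$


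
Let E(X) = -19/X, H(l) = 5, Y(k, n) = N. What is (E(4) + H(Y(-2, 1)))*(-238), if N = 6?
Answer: -119/2 ≈ -59.500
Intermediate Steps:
Y(k, n) = 6
(E(4) + H(Y(-2, 1)))*(-238) = (-19/4 + 5)*(-238) = (¼)*(-238) = -119/2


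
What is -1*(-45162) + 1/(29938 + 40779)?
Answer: 3193721155/70717 ≈ 45162.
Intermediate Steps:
-1*(-45162) + 1/(29938 + 40779) = 45162 + 1/70717 = 3193721155/70717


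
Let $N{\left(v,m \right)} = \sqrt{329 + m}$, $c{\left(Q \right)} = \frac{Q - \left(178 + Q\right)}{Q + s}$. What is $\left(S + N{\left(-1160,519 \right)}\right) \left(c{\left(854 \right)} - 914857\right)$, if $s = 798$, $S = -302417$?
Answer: $\frac{228528050453907}{826} - \frac{1511343942 \sqrt{53}}{413} \approx 2.7664 \cdot 10^{11}$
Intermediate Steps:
$c{\left(Q \right)} = - \frac{178}{798 + Q}$ ($c{\left(Q \right)} = \frac{Q - \left(178 + Q\right)}{Q + 798} = - \frac{178}{798 + Q}$)
$\left(S + N{\left(-1160,519 \right)}\right) \left(c{\left(854 \right)} - 914857\right) = \left(-302417 + \sqrt{329 + 519}\right) \left(- \frac{178}{798 + 854} - 914857\right) = \left(-302417 + \sqrt{848}\right) \left(- \frac{178}{1652} - 914857\right) = \left(-302417 + 4 \sqrt{53}\right) \left(\left(-178\right) \frac{1}{1652} - 914857\right) = \left(-302417 + 4 \sqrt{53}\right) \left(- \frac{89}{826} - 914857\right) = \left(-302417 + 4 \sqrt{53}\right) \left(- \frac{755671971}{826}\right) = \frac{228528050453907}{826} - \frac{1511343942 \sqrt{53}}{413}$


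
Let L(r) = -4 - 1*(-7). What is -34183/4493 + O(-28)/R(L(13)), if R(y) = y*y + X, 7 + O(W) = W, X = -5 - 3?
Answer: -191438/4493 ≈ -42.608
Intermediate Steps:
L(r) = 3 (L(r) = -4 + 7 = 3)
X = -8
O(W) = -7 + W
R(y) = -8 + y² (R(y) = y*y - 8 = y² - 8 = -8 + y²)
-34183/4493 + O(-28)/R(L(13)) = -34183/4493 + (-7 - 28)/(-8 + 3²) = -34183*1/4493 - 35/(-8 + 9) = -34183/4493 - 35/1 = -34183/4493 - 35*1 = -34183/4493 - 35 = -191438/4493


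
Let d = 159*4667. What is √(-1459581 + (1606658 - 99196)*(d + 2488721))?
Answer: √4870267576007 ≈ 2.2069e+6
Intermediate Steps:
d = 742053
√(-1459581 + (1606658 - 99196)*(d + 2488721)) = √(-1459581 + (1606658 - 99196)*(742053 + 2488721)) = √(-1459581 + 1507462*3230774) = √(-1459581 + 4870269035588) = √4870267576007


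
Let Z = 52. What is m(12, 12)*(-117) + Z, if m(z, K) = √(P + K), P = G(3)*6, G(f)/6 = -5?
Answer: 52 - 234*I*√42 ≈ 52.0 - 1516.5*I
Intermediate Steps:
G(f) = -30 (G(f) = 6*(-5) = -30)
P = -180 (P = -30*6 = -180)
m(z, K) = √(-180 + K)
m(12, 12)*(-117) + Z = √(-180 + 12)*(-117) + 52 = √(-168)*(-117) + 52 = (2*I*√42)*(-117) + 52 = -234*I*√42 + 52 = 52 - 234*I*√42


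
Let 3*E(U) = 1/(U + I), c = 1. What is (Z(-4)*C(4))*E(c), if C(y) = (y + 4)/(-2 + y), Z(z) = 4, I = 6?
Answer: 16/21 ≈ 0.76190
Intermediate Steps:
C(y) = (4 + y)/(-2 + y)
E(U) = 1/(3*(6 + U)) (E(U) = 1/(3*(U + 6)) = 1/(3*(6 + U)))
(Z(-4)*C(4))*E(c) = (4*((4 + 4)/(-2 + 4)))*(1/(3*(6 + 1))) = (4*(8/2))*((⅓)/7) = (4*((½)*8))*((⅓)*(⅐)) = (4*4)*(1/21) = 16*(1/21) = 16/21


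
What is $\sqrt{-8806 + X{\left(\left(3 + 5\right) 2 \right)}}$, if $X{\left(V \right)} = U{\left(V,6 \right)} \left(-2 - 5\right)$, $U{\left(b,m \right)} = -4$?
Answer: $i \sqrt{8778} \approx 93.691 i$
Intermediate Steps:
$X{\left(V \right)} = 28$ ($X{\left(V \right)} = - 4 \left(-2 - 5\right) = \left(-4\right) \left(-7\right) = 28$)
$\sqrt{-8806 + X{\left(\left(3 + 5\right) 2 \right)}} = \sqrt{-8806 + 28} = \sqrt{-8778} = i \sqrt{8778}$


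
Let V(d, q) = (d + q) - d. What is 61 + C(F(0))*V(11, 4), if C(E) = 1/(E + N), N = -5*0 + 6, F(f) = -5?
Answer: 65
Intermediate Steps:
N = 6 (N = 0 + 6 = 6)
C(E) = 1/(6 + E) (C(E) = 1/(E + 6) = 1/(6 + E))
V(d, q) = q
61 + C(F(0))*V(11, 4) = 61 + 4/(6 - 5) = 61 + 4/1 = 61 + 1*4 = 61 + 4 = 65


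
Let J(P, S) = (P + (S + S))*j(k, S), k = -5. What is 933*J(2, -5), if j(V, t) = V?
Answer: 37320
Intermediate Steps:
J(P, S) = -10*S - 5*P (J(P, S) = (P + (S + S))*(-5) = (P + 2*S)*(-5) = -10*S - 5*P)
933*J(2, -5) = 933*(-10*(-5) - 5*2) = 933*(50 - 10) = 933*40 = 37320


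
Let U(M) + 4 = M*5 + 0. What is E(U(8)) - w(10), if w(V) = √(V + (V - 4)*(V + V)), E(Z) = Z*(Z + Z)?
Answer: 2592 - √130 ≈ 2580.6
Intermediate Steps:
U(M) = -4 + 5*M (U(M) = -4 + (M*5 + 0) = -4 + (5*M + 0) = -4 + 5*M)
E(Z) = 2*Z² (E(Z) = Z*(2*Z) = 2*Z²)
w(V) = √(V + 2*V*(-4 + V)) (w(V) = √(V + (-4 + V)*(2*V)) = √(V + 2*V*(-4 + V)))
E(U(8)) - w(10) = 2*(-4 + 5*8)² - √(10*(-7 + 2*10)) = 2*(-4 + 40)² - √(10*(-7 + 20)) = 2*36² - √(10*13) = 2*1296 - √130 = 2592 - √130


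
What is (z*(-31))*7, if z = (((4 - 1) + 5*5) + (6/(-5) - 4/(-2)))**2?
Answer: -4499712/25 ≈ -1.7999e+5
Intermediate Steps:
z = 20736/25 (z = ((3 + 25) + (6*(-1/5) - 4*(-1/2)))**2 = (28 + (-6/5 + 2))**2 = (28 + 4/5)**2 = (144/5)**2 = 20736/25 ≈ 829.44)
(z*(-31))*7 = ((20736/25)*(-31))*7 = -642816/25*7 = -4499712/25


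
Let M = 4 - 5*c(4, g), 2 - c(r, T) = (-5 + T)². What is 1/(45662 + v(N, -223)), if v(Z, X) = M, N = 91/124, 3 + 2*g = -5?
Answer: 1/46061 ≈ 2.1710e-5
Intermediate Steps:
g = -4 (g = -3/2 + (½)*(-5) = -3/2 - 5/2 = -4)
c(r, T) = 2 - (-5 + T)²
N = 91/124 (N = 91*(1/124) = 91/124 ≈ 0.73387)
M = 399 (M = 4 - 5*(2 - (-5 - 4)²) = 4 - 5*(2 - 1*(-9)²) = 4 - 5*(2 - 1*81) = 4 - 5*(2 - 81) = 4 - 5*(-79) = 4 + 395 = 399)
v(Z, X) = 399
1/(45662 + v(N, -223)) = 1/(45662 + 399) = 1/46061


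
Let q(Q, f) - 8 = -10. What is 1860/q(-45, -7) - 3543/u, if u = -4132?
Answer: -3839217/4132 ≈ -929.14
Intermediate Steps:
q(Q, f) = -2 (q(Q, f) = 8 - 10 = -2)
1860/q(-45, -7) - 3543/u = 1860/(-2) - 3543/(-4132) = 1860*(-1/2) - 3543*(-1/4132) = -930 + 3543/4132 = -3839217/4132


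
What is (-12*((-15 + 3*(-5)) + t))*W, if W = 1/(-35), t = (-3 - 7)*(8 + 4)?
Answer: -360/7 ≈ -51.429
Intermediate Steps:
t = -120 (t = -10*12 = -120)
W = -1/35 ≈ -0.028571
(-12*((-15 + 3*(-5)) + t))*W = -12*((-15 + 3*(-5)) - 120)*(-1/35) = -12*((-15 - 15) - 120)*(-1/35) = -12*(-30 - 120)*(-1/35) = -12*(-150)*(-1/35) = 1800*(-1/35) = -360/7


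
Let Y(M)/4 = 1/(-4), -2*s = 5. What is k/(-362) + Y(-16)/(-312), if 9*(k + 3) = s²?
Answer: 811/84708 ≈ 0.0095741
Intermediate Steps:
s = -5/2 (s = -½*5 = -5/2 ≈ -2.5000)
k = -83/36 (k = -3 + (-5/2)²/9 = -3 + (⅑)*(25/4) = -3 + 25/36 = -83/36 ≈ -2.3056)
Y(M) = -1 (Y(M) = 4/(-4) = 4*(-¼) = -1)
k/(-362) + Y(-16)/(-312) = -83/36/(-362) - 1/(-312) = -83/36*(-1/362) - 1*(-1/312) = 83/13032 + 1/312 = 811/84708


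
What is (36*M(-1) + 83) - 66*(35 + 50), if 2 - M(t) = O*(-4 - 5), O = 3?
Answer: -4483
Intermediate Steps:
M(t) = 29 (M(t) = 2 - 3*(-4 - 5) = 2 - 3*(-9) = 2 - 1*(-27) = 2 + 27 = 29)
(36*M(-1) + 83) - 66*(35 + 50) = (36*29 + 83) - 66*(35 + 50) = (1044 + 83) - 66*85 = 1127 - 5610 = -4483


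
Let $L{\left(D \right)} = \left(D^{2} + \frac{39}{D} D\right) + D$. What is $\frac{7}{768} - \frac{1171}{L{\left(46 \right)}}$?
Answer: $- \frac{883921}{1690368} \approx -0.52292$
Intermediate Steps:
$L{\left(D \right)} = 39 + D + D^{2}$ ($L{\left(D \right)} = \left(D^{2} + 39\right) + D = \left(39 + D^{2}\right) + D = 39 + D + D^{2}$)
$\frac{7}{768} - \frac{1171}{L{\left(46 \right)}} = \frac{7}{768} - \frac{1171}{39 + 46 + 46^{2}} = 7 \cdot \frac{1}{768} - \frac{1171}{39 + 46 + 2116} = \frac{7}{768} - \frac{1171}{2201} = - \frac{883921}{1690368}$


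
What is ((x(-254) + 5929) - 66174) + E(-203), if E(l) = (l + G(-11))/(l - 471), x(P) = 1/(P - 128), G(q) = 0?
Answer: -3877770697/64367 ≈ -60245.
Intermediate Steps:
x(P) = 1/(-128 + P)
E(l) = l/(-471 + l) (E(l) = (l + 0)/(l - 471) = l/(-471 + l))
((x(-254) + 5929) - 66174) + E(-203) = ((1/(-128 - 254) + 5929) - 66174) - 203/(-471 - 203) = ((1/(-382) + 5929) - 66174) - 203/(-674) = ((-1/382 + 5929) - 66174) - 203*(-1/674) = (2264877/382 - 66174) + 203/674 = -23013591/382 + 203/674 = -3877770697/64367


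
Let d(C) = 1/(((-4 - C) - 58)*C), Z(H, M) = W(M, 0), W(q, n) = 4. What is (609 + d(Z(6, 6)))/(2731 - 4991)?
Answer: -32155/119328 ≈ -0.26947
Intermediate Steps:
Z(H, M) = 4
d(C) = 1/(C*(-62 - C)) (d(C) = 1/((-62 - C)*C) = 1/(C*(-62 - C)))
(609 + d(Z(6, 6)))/(2731 - 4991) = (609 - 1/(4*(62 + 4)))/(2731 - 4991) = (609 - 1*1/4/66)/(-2260) = (609 - 1*1/4*1/66)*(-1/2260) = (609 - 1/264)*(-1/2260) = (160775/264)*(-1/2260) = -32155/119328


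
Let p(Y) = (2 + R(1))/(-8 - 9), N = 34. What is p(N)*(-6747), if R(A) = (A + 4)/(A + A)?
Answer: 60723/34 ≈ 1786.0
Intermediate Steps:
R(A) = (4 + A)/(2*A) (R(A) = (4 + A)/((2*A)) = (4 + A)*(1/(2*A)) = (4 + A)/(2*A))
p(Y) = -9/34 (p(Y) = (2 + (½)*(4 + 1)/1)/(-8 - 9) = (2 + (½)*1*5)/(-17) = (2 + 5/2)*(-1/17) = (9/2)*(-1/17) = -9/34)
p(N)*(-6747) = -9/34*(-6747) = 60723/34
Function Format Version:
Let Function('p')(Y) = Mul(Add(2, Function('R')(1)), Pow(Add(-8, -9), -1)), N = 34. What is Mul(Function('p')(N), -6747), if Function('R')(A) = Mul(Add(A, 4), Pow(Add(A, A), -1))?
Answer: Rational(60723, 34) ≈ 1786.0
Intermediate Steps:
Function('R')(A) = Mul(Rational(1, 2), Pow(A, -1), Add(4, A)) (Function('R')(A) = Mul(Add(4, A), Pow(Mul(2, A), -1)) = Mul(Add(4, A), Mul(Rational(1, 2), Pow(A, -1))) = Mul(Rational(1, 2), Pow(A, -1), Add(4, A)))
Function('p')(Y) = Rational(-9, 34) (Function('p')(Y) = Mul(Add(2, Mul(Rational(1, 2), Pow(1, -1), Add(4, 1))), Pow(Add(-8, -9), -1)) = Mul(Add(2, Mul(Rational(1, 2), 1, 5)), Pow(-17, -1)) = Mul(Add(2, Rational(5, 2)), Rational(-1, 17)) = Mul(Rational(9, 2), Rational(-1, 17)) = Rational(-9, 34))
Mul(Function('p')(N), -6747) = Mul(Rational(-9, 34), -6747) = Rational(60723, 34)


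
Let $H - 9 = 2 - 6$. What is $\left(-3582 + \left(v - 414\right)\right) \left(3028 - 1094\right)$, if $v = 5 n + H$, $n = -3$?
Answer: $-7747604$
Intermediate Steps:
$H = 5$ ($H = 9 + \left(2 - 6\right) = 9 - 4 = 5$)
$v = -10$ ($v = 5 \left(-3\right) + 5 = -15 + 5 = -10$)
$\left(-3582 + \left(v - 414\right)\right) \left(3028 - 1094\right) = \left(-3582 - 424\right) \left(3028 - 1094\right) = \left(-3582 - 424\right) 1934 = \left(-4006\right) 1934 = -7747604$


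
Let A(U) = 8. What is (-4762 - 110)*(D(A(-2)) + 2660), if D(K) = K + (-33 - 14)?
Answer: -12769512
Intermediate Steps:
D(K) = -47 + K (D(K) = K - 47 = -47 + K)
(-4762 - 110)*(D(A(-2)) + 2660) = (-4762 - 110)*((-47 + 8) + 2660) = -4872*(-39 + 2660) = -4872*2621 = -12769512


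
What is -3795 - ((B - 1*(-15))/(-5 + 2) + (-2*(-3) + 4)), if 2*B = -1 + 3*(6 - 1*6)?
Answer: -22801/6 ≈ -3800.2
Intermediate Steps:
B = -½ (B = (-1 + 3*(6 - 1*6))/2 = (-1 + 3*(6 - 6))/2 = (-1 + 3*0)/2 = (-1 + 0)/2 = (½)*(-1) = -½ ≈ -0.50000)
-3795 - ((B - 1*(-15))/(-5 + 2) + (-2*(-3) + 4)) = -3795 - ((-½ - 1*(-15))/(-5 + 2) + (-2*(-3) + 4)) = -3795 - ((-½ + 15)/(-3) + (6 + 4)) = -3795 - ((29/2)*(-⅓) + 10) = -3795 - (-29/6 + 10) = -3795 - 1*31/6 = -3795 - 31/6 = -22801/6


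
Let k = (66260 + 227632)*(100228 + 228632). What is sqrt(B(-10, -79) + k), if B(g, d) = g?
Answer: sqrt(96649323110) ≈ 3.1088e+5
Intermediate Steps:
k = 96649323120 (k = 293892*328860 = 96649323120)
sqrt(B(-10, -79) + k) = sqrt(-10 + 96649323120) = sqrt(96649323110)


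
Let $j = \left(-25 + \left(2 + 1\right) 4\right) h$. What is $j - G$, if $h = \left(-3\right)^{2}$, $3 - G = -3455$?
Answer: $-3575$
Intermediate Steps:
$G = 3458$ ($G = 3 - -3455 = 3 + 3455 = 3458$)
$h = 9$
$j = -117$ ($j = \left(-25 + \left(2 + 1\right) 4\right) 9 = \left(-25 + 3 \cdot 4\right) 9 = \left(-25 + 12\right) 9 = \left(-13\right) 9 = -117$)
$j - G = -117 - 3458 = -3575$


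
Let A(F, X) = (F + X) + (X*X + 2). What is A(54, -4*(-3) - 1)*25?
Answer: 4700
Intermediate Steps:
A(F, X) = 2 + F + X + X² (A(F, X) = (F + X) + (X² + 2) = (F + X) + (2 + X²) = 2 + F + X + X²)
A(54, -4*(-3) - 1)*25 = (2 + 54 + (-4*(-3) - 1) + (-4*(-3) - 1)²)*25 = (2 + 54 + (12 - 1) + (12 - 1)²)*25 = (2 + 54 + 11 + 11²)*25 = (2 + 54 + 11 + 121)*25 = 188*25 = 4700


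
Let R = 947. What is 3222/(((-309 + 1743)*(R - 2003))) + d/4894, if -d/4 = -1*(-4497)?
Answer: -757085245/205861216 ≈ -3.6777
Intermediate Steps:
d = -17988 (d = -(-4)*(-4497) = -4*4497 = -17988)
3222/(((-309 + 1743)*(R - 2003))) + d/4894 = 3222/(((-309 + 1743)*(947 - 2003))) - 17988/4894 = 3222/((1434*(-1056))) - 17988*1/4894 = 3222/(-1514304) - 8994/2447 = 3222*(-1/1514304) - 8994/2447 = -179/84128 - 8994/2447 = -757085245/205861216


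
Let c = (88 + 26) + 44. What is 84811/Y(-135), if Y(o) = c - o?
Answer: 84811/293 ≈ 289.46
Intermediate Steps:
c = 158 (c = 114 + 44 = 158)
Y(o) = 158 - o
84811/Y(-135) = 84811/(158 - 1*(-135)) = 84811/(158 + 135) = 84811/293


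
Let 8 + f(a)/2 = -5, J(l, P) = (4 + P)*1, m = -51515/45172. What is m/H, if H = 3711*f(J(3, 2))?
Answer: 51515/4358465592 ≈ 1.1820e-5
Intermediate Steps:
m = -51515/45172 (m = -51515*1/45172 = -51515/45172 ≈ -1.1404)
J(l, P) = 4 + P
f(a) = -26 (f(a) = -16 + 2*(-5) = -16 - 10 = -26)
H = -96486 (H = 3711*(-26) = -96486)
m/H = -51515/45172/(-96486) = -51515/45172*(-1/96486) = 51515/4358465592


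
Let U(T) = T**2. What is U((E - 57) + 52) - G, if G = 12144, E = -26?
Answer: -11183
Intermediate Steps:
U((E - 57) + 52) - G = ((-26 - 57) + 52)**2 - 1*12144 = (-83 + 52)**2 - 12144 = (-31)**2 - 12144 = 961 - 12144 = -11183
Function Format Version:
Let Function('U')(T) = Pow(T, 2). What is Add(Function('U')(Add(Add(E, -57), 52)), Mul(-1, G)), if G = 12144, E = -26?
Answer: -11183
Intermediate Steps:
Add(Function('U')(Add(Add(E, -57), 52)), Mul(-1, G)) = Add(Pow(Add(Add(-26, -57), 52), 2), Mul(-1, 12144)) = Add(Pow(Add(-83, 52), 2), -12144) = Add(Pow(-31, 2), -12144) = Add(961, -12144) = -11183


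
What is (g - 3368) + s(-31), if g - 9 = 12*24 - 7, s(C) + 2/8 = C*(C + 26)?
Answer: -11693/4 ≈ -2923.3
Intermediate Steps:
s(C) = -¼ + C*(26 + C) (s(C) = -¼ + C*(C + 26) = -¼ + C*(26 + C))
g = 290 (g = 9 + (12*24 - 7) = 9 + (288 - 7) = 9 + 281 = 290)
(g - 3368) + s(-31) = (290 - 3368) + (-¼ + (-31)² + 26*(-31)) = -3078 + (-¼ + 961 - 806) = -3078 + 619/4 = -11693/4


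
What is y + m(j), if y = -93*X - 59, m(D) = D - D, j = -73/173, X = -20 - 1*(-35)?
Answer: -1454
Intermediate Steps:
X = 15 (X = -20 + 35 = 15)
j = -73/173 (j = -73*1/173 = -73/173 ≈ -0.42197)
m(D) = 0
y = -1454 (y = -93*15 - 59 = -1395 - 59 = -1454)
y + m(j) = -1454 + 0 = -1454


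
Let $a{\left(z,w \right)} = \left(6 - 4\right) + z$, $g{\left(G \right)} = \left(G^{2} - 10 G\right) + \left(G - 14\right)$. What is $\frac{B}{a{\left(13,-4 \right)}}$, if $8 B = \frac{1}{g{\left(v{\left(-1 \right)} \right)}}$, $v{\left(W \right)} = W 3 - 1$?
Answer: $\frac{1}{4560} \approx 0.0002193$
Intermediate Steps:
$v{\left(W \right)} = -1 + 3 W$ ($v{\left(W \right)} = 3 W - 1 = -1 + 3 W$)
$g{\left(G \right)} = -14 + G^{2} - 9 G$ ($g{\left(G \right)} = \left(G^{2} - 10 G\right) + \left(-14 + G\right) = -14 + G^{2} - 9 G$)
$a{\left(z,w \right)} = 2 + z$
$B = \frac{1}{304}$ ($B = \frac{1}{8 \left(-14 + \left(-1 + 3 \left(-1\right)\right)^{2} - 9 \left(-1 + 3 \left(-1\right)\right)\right)} = \frac{1}{8 \left(-14 + \left(-1 - 3\right)^{2} - 9 \left(-1 - 3\right)\right)} = \frac{1}{8 \left(-14 + \left(-4\right)^{2} - -36\right)} = \frac{1}{8 \left(-14 + 16 + 36\right)} = \frac{1}{8 \cdot 38} = \frac{1}{8} \cdot \frac{1}{38} = \frac{1}{304} \approx 0.0032895$)
$\frac{B}{a{\left(13,-4 \right)}} = \frac{1}{304 \left(2 + 13\right)} = \frac{1}{304 \cdot 15} = \frac{1}{304} \cdot \frac{1}{15} = \frac{1}{4560}$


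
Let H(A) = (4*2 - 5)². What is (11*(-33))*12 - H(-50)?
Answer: -4365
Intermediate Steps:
H(A) = 9 (H(A) = (8 - 5)² = 3² = 9)
(11*(-33))*12 - H(-50) = (11*(-33))*12 - 1*9 = -363*12 - 9 = -4356 - 9 = -4365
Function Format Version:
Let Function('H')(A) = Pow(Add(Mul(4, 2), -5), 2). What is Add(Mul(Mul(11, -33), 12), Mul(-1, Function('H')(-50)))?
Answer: -4365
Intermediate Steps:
Function('H')(A) = 9 (Function('H')(A) = Pow(Add(8, -5), 2) = Pow(3, 2) = 9)
Add(Mul(Mul(11, -33), 12), Mul(-1, Function('H')(-50))) = Add(Mul(Mul(11, -33), 12), Mul(-1, 9)) = Add(Mul(-363, 12), -9) = Add(-4356, -9) = -4365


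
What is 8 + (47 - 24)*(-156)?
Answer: -3580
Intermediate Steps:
8 + (47 - 24)*(-156) = 8 + 23*(-156) = 8 - 3588 = -3580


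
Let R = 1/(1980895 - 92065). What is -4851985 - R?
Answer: -9164574827551/1888830 ≈ -4.8520e+6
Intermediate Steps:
R = 1/1888830 ≈ 5.2943e-7
-4851985 - R = -4851985 - 1*1/1888830 = -4851985 - 1/1888830 = -9164574827551/1888830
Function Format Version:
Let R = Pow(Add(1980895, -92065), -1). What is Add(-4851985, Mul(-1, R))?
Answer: Rational(-9164574827551, 1888830) ≈ -4.8520e+6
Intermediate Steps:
R = Rational(1, 1888830) (R = Pow(1888830, -1) = Rational(1, 1888830) ≈ 5.2943e-7)
Add(-4851985, Mul(-1, R)) = Add(-4851985, Mul(-1, Rational(1, 1888830))) = Add(-4851985, Rational(-1, 1888830)) = Rational(-9164574827551, 1888830)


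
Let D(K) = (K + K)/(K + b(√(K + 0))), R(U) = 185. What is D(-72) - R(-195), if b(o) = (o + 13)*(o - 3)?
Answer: -277819/1507 + 320*I*√2/1507 ≈ -184.35 + 0.3003*I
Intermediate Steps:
b(o) = (-3 + o)*(13 + o) (b(o) = (13 + o)*(-3 + o) = (-3 + o)*(13 + o))
D(K) = 2*K/(-39 + 2*K + 10*√K) (D(K) = (K + K)/(K + (-39 + (√(K + 0))² + 10*√(K + 0))) = (2*K)/(K + (-39 + (√K)² + 10*√K)) = (2*K)/(K + (-39 + K + 10*√K)) = (2*K)/(-39 + 2*K + 10*√K) = 2*K/(-39 + 2*K + 10*√K))
D(-72) - R(-195) = 2*(-72)/(-39 + 2*(-72) + 10*√(-72)) - 1*185 = 2*(-72)/(-39 - 144 + 10*(6*I*√2)) - 185 = 2*(-72)/(-39 - 144 + 60*I*√2) - 185 = 2*(-72)/(-183 + 60*I*√2) - 185 = -144/(-183 + 60*I*√2) - 185 = -185 - 144/(-183 + 60*I*√2)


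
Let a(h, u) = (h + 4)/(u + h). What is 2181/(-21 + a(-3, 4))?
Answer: -2181/20 ≈ -109.05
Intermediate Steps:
a(h, u) = (4 + h)/(h + u)
2181/(-21 + a(-3, 4)) = 2181/(-21 + (4 - 3)/(-3 + 4)) = 2181/(-21 + 1/1) = 2181/(-21 + 1*1) = 2181/(-21 + 1) = 2181/(-20) = 2181*(-1/20) = -2181/20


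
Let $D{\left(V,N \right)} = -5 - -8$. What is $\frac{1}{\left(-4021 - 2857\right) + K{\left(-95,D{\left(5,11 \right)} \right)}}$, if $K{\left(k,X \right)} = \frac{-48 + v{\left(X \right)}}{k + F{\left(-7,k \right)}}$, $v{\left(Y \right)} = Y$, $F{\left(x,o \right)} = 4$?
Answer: $- \frac{91}{625853} \approx -0.0001454$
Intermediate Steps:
$D{\left(V,N \right)} = 3$ ($D{\left(V,N \right)} = -5 + 8 = 3$)
$K{\left(k,X \right)} = \frac{-48 + X}{4 + k}$ ($K{\left(k,X \right)} = \frac{-48 + X}{k + 4} = \frac{-48 + X}{4 + k}$)
$\frac{1}{\left(-4021 - 2857\right) + K{\left(-95,D{\left(5,11 \right)} \right)}} = \frac{1}{\left(-4021 - 2857\right) + \frac{-48 + 3}{4 - 95}} = \frac{1}{-6878 + \frac{1}{-91} \left(-45\right)} = \frac{1}{-6878 - - \frac{45}{91}} = \frac{1}{-6878 + \frac{45}{91}} = \frac{1}{- \frac{625853}{91}} = - \frac{91}{625853}$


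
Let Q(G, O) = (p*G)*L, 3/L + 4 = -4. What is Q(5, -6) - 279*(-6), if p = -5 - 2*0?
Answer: 13467/8 ≈ 1683.4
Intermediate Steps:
L = -3/8 (L = 3/(-4 - 4) = 3/(-8) = 3*(-⅛) = -3/8 ≈ -0.37500)
p = -5 (p = -5 + 0 = -5)
Q(G, O) = 15*G/8 (Q(G, O) = -5*G*(-3/8) = 15*G/8)
Q(5, -6) - 279*(-6) = (15/8)*5 - 279*(-6) = 75/8 + 1674 = 13467/8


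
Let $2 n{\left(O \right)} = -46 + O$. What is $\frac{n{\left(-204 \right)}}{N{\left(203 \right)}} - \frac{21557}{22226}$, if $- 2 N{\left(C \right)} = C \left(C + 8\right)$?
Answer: $- \frac{917794481}{952006258} \approx -0.96406$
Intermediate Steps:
$N{\left(C \right)} = - \frac{C \left(8 + C\right)}{2}$ ($N{\left(C \right)} = - \frac{C \left(C + 8\right)}{2} = - \frac{C \left(8 + C\right)}{2}$)
$n{\left(O \right)} = -23 + \frac{O}{2}$ ($n{\left(O \right)} = \frac{-46 + O}{2} = -23 + \frac{O}{2}$)
$\frac{n{\left(-204 \right)}}{N{\left(203 \right)}} - \frac{21557}{22226} = \frac{-23 + \frac{1}{2} \left(-204\right)}{\left(- \frac{1}{2}\right) 203 \left(8 + 203\right)} - \frac{21557}{22226} = \frac{-23 - 102}{\left(- \frac{1}{2}\right) 203 \cdot 211} - \frac{21557}{22226} = - \frac{125}{- \frac{42833}{2}} - \frac{21557}{22226} = \left(-125\right) \left(- \frac{2}{42833}\right) - \frac{21557}{22226} = \frac{250}{42833} - \frac{21557}{22226} = - \frac{917794481}{952006258}$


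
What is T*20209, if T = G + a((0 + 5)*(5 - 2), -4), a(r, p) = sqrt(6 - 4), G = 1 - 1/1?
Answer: 20209*sqrt(2) ≈ 28580.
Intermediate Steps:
G = 0 (G = 1 - 1*1 = 1 - 1 = 0)
a(r, p) = sqrt(2)
T = sqrt(2) (T = 0 + sqrt(2) = sqrt(2) ≈ 1.4142)
T*20209 = sqrt(2)*20209 = 20209*sqrt(2)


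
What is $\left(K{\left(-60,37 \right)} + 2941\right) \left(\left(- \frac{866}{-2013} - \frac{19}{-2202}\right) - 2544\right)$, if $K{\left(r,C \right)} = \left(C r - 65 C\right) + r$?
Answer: $\frac{1092388830920}{246257} \approx 4.436 \cdot 10^{6}$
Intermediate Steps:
$K{\left(r,C \right)} = r - 65 C + C r$ ($K{\left(r,C \right)} = \left(- 65 C + C r\right) + r = r - 65 C + C r$)
$\left(K{\left(-60,37 \right)} + 2941\right) \left(\left(- \frac{866}{-2013} - \frac{19}{-2202}\right) - 2544\right) = \left(\left(-60 - 2405 + 37 \left(-60\right)\right) + 2941\right) \left(\left(- \frac{866}{-2013} - \frac{19}{-2202}\right) - 2544\right) = \left(\left(-60 - 2405 - 2220\right) + 2941\right) \left(\left(\left(-866\right) \left(- \frac{1}{2013}\right) - - \frac{19}{2202}\right) - 2544\right) = \left(-4685 + 2941\right) \left(\left(\frac{866}{2013} + \frac{19}{2202}\right) - 2544\right) = - 1744 \left(\frac{216131}{492514} - 2544\right) = \left(-1744\right) \left(- \frac{1252739485}{492514}\right) = \frac{1092388830920}{246257}$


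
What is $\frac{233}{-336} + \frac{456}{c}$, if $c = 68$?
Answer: $\frac{34343}{5712} \approx 6.0124$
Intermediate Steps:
$\frac{233}{-336} + \frac{456}{c} = \frac{233}{-336} + \frac{456}{68} = 233 \left(- \frac{1}{336}\right) + 456 \cdot \frac{1}{68} = - \frac{233}{336} + \frac{114}{17} = \frac{34343}{5712}$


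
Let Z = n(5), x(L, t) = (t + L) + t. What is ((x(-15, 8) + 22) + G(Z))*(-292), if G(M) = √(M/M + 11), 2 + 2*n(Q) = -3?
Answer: -6716 - 584*√3 ≈ -7727.5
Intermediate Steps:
n(Q) = -5/2 (n(Q) = -1 + (½)*(-3) = -1 - 3/2 = -5/2)
x(L, t) = L + 2*t (x(L, t) = (L + t) + t = L + 2*t)
Z = -5/2 ≈ -2.5000
G(M) = 2*√3 (G(M) = √(1 + 11) = √12 = 2*√3)
((x(-15, 8) + 22) + G(Z))*(-292) = (((-15 + 2*8) + 22) + 2*√3)*(-292) = (((-15 + 16) + 22) + 2*√3)*(-292) = ((1 + 22) + 2*√3)*(-292) = (23 + 2*√3)*(-292) = -6716 - 584*√3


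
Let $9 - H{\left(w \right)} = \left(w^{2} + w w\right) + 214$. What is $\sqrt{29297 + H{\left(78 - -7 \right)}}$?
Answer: $\sqrt{14642} \approx 121.0$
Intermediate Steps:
$H{\left(w \right)} = -205 - 2 w^{2}$ ($H{\left(w \right)} = 9 - \left(\left(w^{2} + w w\right) + 214\right) = 9 - \left(\left(w^{2} + w^{2}\right) + 214\right) = 9 - \left(2 w^{2} + 214\right) = 9 - \left(214 + 2 w^{2}\right) = -205 - 2 w^{2}$)
$\sqrt{29297 + H{\left(78 - -7 \right)}} = \sqrt{29297 - \left(205 + 2 \left(78 - -7\right)^{2}\right)} = \sqrt{29297 - \left(205 + 2 \left(78 + 7\right)^{2}\right)} = \sqrt{29297 - \left(205 + 2 \cdot 85^{2}\right)} = \sqrt{29297 - 14655} = \sqrt{14642}$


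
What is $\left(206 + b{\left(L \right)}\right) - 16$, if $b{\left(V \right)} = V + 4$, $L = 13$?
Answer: $207$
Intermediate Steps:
$b{\left(V \right)} = 4 + V$
$\left(206 + b{\left(L \right)}\right) - 16 = \left(206 + \left(4 + 13\right)\right) - 16 = \left(206 + 17\right) - 16 = 223 - 16 = 207$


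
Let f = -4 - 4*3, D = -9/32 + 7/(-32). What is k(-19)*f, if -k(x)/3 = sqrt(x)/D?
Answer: -96*I*sqrt(19) ≈ -418.45*I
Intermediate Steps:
D = -1/2 (D = -9*1/32 + 7*(-1/32) = -9/32 - 7/32 = -1/2 ≈ -0.50000)
f = -16 (f = -4 - 12 = -16)
k(x) = 6*sqrt(x) (k(x) = -3*sqrt(x)/(-1/2) = -(-6)*sqrt(x) = 6*sqrt(x))
k(-19)*f = (6*sqrt(-19))*(-16) = (6*(I*sqrt(19)))*(-16) = (6*I*sqrt(19))*(-16) = -96*I*sqrt(19)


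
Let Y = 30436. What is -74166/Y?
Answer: -37083/15218 ≈ -2.4368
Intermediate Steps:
-74166/Y = -74166/30436 = -74166*1/30436 = -37083/15218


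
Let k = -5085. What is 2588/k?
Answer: -2588/5085 ≈ -0.50895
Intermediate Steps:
2588/k = 2588/(-5085) = 2588*(-1/5085) = -2588/5085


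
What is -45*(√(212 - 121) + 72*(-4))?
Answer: 12960 - 45*√91 ≈ 12531.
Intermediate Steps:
-45*(√(212 - 121) + 72*(-4)) = -45*(√91 - 288) = -45*(-288 + √91) = 12960 - 45*√91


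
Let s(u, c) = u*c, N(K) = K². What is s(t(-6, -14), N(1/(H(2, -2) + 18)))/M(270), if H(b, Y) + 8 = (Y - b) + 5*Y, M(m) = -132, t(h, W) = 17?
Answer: -17/2112 ≈ -0.0080492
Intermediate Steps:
H(b, Y) = -8 - b + 6*Y (H(b, Y) = -8 + ((Y - b) + 5*Y) = -8 + (-b + 6*Y) = -8 - b + 6*Y)
s(u, c) = c*u
s(t(-6, -14), N(1/(H(2, -2) + 18)))/M(270) = ((1/((-8 - 1*2 + 6*(-2)) + 18))²*17)/(-132) = ((1/((-8 - 2 - 12) + 18))²*17)*(-1/132) = ((1/(-22 + 18))²*17)*(-1/132) = ((1/(-4))²*17)*(-1/132) = ((-¼)²*17)*(-1/132) = ((1/16)*17)*(-1/132) = (17/16)*(-1/132) = -17/2112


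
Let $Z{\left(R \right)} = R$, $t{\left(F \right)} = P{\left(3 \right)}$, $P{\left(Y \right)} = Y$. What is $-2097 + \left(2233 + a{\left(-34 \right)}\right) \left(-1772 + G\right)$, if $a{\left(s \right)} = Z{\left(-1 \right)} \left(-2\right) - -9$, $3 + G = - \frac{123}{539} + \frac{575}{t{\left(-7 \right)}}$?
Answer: $- \frac{174224845}{49} \approx -3.5556 \cdot 10^{6}$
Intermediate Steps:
$t{\left(F \right)} = 3$
$G = \frac{304705}{1617}$ ($G = -3 + \left(- \frac{123}{539} + \frac{575}{3}\right) = -3 + \frac{309556}{1617} = \frac{304705}{1617} \approx 188.44$)
$a{\left(s \right)} = 11$ ($a{\left(s \right)} = \left(-1\right) \left(-2\right) - -9 = 2 + 9 = 11$)
$-2097 + \left(2233 + a{\left(-34 \right)}\right) \left(-1772 + G\right) = -2097 + \left(2233 + 11\right) \left(-1772 + \frac{304705}{1617}\right) = -2097 + 2244 \left(- \frac{2560619}{1617}\right) = -2097 - \frac{174122092}{49} = - \frac{174224845}{49}$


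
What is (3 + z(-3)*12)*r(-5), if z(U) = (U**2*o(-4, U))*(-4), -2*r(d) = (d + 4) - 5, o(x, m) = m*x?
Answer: -15543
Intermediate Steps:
r(d) = 1/2 - d/2 (r(d) = -((d + 4) - 5)/2 = -((4 + d) - 5)/2 = -(-1 + d)/2 = 1/2 - d/2)
z(U) = 16*U**3 (z(U) = (U**2*(U*(-4)))*(-4) = (U**2*(-4*U))*(-4) = -4*U**3*(-4) = 16*U**3)
(3 + z(-3)*12)*r(-5) = (3 + (16*(-3)**3)*12)*(1/2 - 1/2*(-5)) = (3 + (16*(-27))*12)*(1/2 + 5/2) = (3 - 432*12)*3 = (3 - 5184)*3 = -5181*3 = -15543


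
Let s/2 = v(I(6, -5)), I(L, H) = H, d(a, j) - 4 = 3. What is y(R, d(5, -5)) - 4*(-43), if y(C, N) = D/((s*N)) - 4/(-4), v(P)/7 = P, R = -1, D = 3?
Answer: 84767/490 ≈ 172.99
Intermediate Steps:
d(a, j) = 7 (d(a, j) = 4 + 3 = 7)
v(P) = 7*P
s = -70 (s = 2*(7*(-5)) = 2*(-35) = -70)
y(C, N) = 1 - 3/(70*N) (y(C, N) = 3/((-70*N)) - 4/(-4) = 3*(-1/(70*N)) - 4*(-¼) = -3/(70*N) + 1 = 1 - 3/(70*N))
y(R, d(5, -5)) - 4*(-43) = (-3/70 + 7)/7 - 4*(-43) = (⅐)*(487/70) + 172 = 487/490 + 172 = 84767/490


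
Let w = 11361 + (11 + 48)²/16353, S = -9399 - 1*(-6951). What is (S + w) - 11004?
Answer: -34190642/16353 ≈ -2090.8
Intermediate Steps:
S = -2448 (S = -9399 + 6951 = -2448)
w = 185789914/16353 (w = 11361 + 59²*(1/16353) = 11361 + 3481*(1/16353) = 11361 + 3481/16353 = 185789914/16353 ≈ 11361.)
(S + w) - 11004 = (-2448 + 185789914/16353) - 11004 = 145757770/16353 - 11004 = -34190642/16353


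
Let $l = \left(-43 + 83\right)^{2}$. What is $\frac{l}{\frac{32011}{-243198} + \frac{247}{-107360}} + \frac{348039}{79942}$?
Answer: $- \frac{1669203187792492113}{139769428284886} \approx -11943.0$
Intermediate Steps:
$l = 1600$ ($l = 40^{2} = 1600$)
$\frac{l}{\frac{32011}{-243198} + \frac{247}{-107360}} + \frac{348039}{79942} = \frac{1600}{\frac{32011}{-243198} + \frac{247}{-107360}} + \frac{348039}{79942} = \frac{1600}{32011 \left(- \frac{1}{243198}\right) + 247 \left(- \frac{1}{107360}\right)} + 348039 \cdot \frac{1}{79942} = \frac{1600}{- \frac{32011}{243198} - \frac{247}{107360}} + \frac{348039}{79942} = \frac{1600}{- \frac{1748385433}{13054868640}} + \frac{348039}{79942} = 1600 \left(- \frac{13054868640}{1748385433}\right) + \frac{348039}{79942} = - \frac{20887789824000}{1748385433} + \frac{348039}{79942} = - \frac{1669203187792492113}{139769428284886}$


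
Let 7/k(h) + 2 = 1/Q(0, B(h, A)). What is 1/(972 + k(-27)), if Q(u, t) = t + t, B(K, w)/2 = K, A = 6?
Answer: 31/30024 ≈ 0.0010325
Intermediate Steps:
B(K, w) = 2*K
Q(u, t) = 2*t
k(h) = 7/(-2 + 1/(4*h)) (k(h) = 7/(-2 + 1/(2*(2*h))) = 7/(-2 + 1/(4*h)))
1/(972 + k(-27)) = 1/(972 - 28*(-27)/(-1 + 8*(-27))) = 1/(972 - 28*(-27)/(-1 - 216)) = 1/(972 - 28*(-27)/(-217)) = 1/(972 - 28*(-27)*(-1/217)) = 1/(972 - 108/31) = 1/(30024/31) = 31/30024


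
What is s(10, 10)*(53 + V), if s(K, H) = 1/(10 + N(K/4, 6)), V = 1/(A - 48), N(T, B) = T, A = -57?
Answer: 11128/2625 ≈ 4.2392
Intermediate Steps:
V = -1/105 (V = 1/(-57 - 48) = 1/(-105) = -1/105 ≈ -0.0095238)
s(K, H) = 1/(10 + K/4)
s(10, 10)*(53 + V) = (4/(40 + 10))*(53 - 1/105) = (4/50)*(5564/105) = (4*(1/50))*(5564/105) = (2/25)*(5564/105) = 11128/2625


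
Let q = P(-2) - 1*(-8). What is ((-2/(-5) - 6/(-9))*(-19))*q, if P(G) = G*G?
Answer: -1216/5 ≈ -243.20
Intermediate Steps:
P(G) = G**2
q = 12 (q = (-2)**2 - 1*(-8) = 4 + 8 = 12)
((-2/(-5) - 6/(-9))*(-19))*q = ((-2/(-5) - 6/(-9))*(-19))*12 = ((-2*(-1/5) - 6*(-1/9))*(-19))*12 = ((2/5 + 2/3)*(-19))*12 = ((16/15)*(-19))*12 = -304/15*12 = -1216/5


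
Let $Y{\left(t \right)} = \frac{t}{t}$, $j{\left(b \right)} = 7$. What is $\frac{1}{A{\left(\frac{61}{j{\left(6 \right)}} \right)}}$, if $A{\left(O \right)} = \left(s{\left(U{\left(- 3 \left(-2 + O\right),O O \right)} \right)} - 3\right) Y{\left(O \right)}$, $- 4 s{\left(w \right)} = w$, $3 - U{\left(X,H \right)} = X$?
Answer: $- \frac{14}{123} \approx -0.11382$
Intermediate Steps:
$U{\left(X,H \right)} = 3 - X$
$s{\left(w \right)} = - \frac{w}{4}$
$Y{\left(t \right)} = 1$
$A{\left(O \right)} = - \frac{9}{4} - \frac{3 O}{4}$ ($A{\left(O \right)} = \left(- \frac{3 - - 3 \left(-2 + O\right)}{4} - 3\right) 1 = \left(- \frac{3 - \left(6 - 3 O\right)}{4} - 3\right) 1 = \left(- \frac{3 + \left(-6 + 3 O\right)}{4} - 3\right) 1 = \left(- \frac{-3 + 3 O}{4} - 3\right) 1 = \left(\left(\frac{3}{4} - \frac{3 O}{4}\right) - 3\right) 1 = \left(- \frac{9}{4} - \frac{3 O}{4}\right) 1 = - \frac{9}{4} - \frac{3 O}{4}$)
$\frac{1}{A{\left(\frac{61}{j{\left(6 \right)}} \right)}} = \frac{1}{- \frac{9}{4} - \frac{3 \cdot \frac{61}{7}}{4}} = \frac{1}{- \frac{9}{4} - \frac{3 \cdot 61 \cdot \frac{1}{7}}{4}} = \frac{1}{- \frac{9}{4} - \frac{183}{28}} = \frac{1}{- \frac{123}{14}} = - \frac{14}{123}$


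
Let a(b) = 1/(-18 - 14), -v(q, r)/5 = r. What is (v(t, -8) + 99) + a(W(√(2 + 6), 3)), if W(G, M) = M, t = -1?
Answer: 4447/32 ≈ 138.97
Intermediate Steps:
v(q, r) = -5*r
a(b) = -1/32 (a(b) = 1/(-32) = -1/32)
(v(t, -8) + 99) + a(W(√(2 + 6), 3)) = (-5*(-8) + 99) - 1/32 = (40 + 99) - 1/32 = 139 - 1/32 = 4447/32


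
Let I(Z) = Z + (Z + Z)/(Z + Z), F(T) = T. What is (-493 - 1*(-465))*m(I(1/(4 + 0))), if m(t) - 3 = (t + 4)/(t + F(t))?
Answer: -714/5 ≈ -142.80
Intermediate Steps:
I(Z) = 1 + Z (I(Z) = Z + (2*Z)/((2*Z)) = Z + (2*Z)*(1/(2*Z)) = Z + 1 = 1 + Z)
m(t) = 3 + (4 + t)/(2*t) (m(t) = 3 + (t + 4)/(t + t) = 3 + (4 + t)/((2*t)) = 3 + (4 + t)*(1/(2*t)) = 3 + (4 + t)/(2*t))
(-493 - 1*(-465))*m(I(1/(4 + 0))) = (-493 - 1*(-465))*(7/2 + 2/(1 + 1/(4 + 0))) = (-493 + 465)*(7/2 + 2/(1 + 1/4)) = -28*(7/2 + 2/(1 + ¼)) = -28*(7/2 + 2/(5/4)) = -28*(7/2 + 2*(⅘)) = -28*(7/2 + 8/5) = -28*51/10 = -714/5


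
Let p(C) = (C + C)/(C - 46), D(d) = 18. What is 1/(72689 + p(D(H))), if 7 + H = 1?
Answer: 7/508814 ≈ 1.3757e-5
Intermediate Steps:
H = -6 (H = -7 + 1 = -6)
p(C) = 2*C/(-46 + C) (p(C) = (2*C)/(-46 + C) = 2*C/(-46 + C))
1/(72689 + p(D(H))) = 1/(72689 + 2*18/(-46 + 18)) = 1/(72689 + 2*18/(-28)) = 1/(72689 + 2*18*(-1/28)) = 1/(72689 - 9/7) = 1/(508814/7) = 7/508814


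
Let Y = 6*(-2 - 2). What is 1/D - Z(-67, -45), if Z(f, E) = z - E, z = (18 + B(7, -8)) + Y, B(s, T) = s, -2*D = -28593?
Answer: -1315276/28593 ≈ -46.000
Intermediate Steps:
D = 28593/2 (D = -½*(-28593) = 28593/2 ≈ 14297.)
Y = -24 (Y = 6*(-4) = -24)
z = 1 (z = (18 + 7) - 24 = 25 - 24 = 1)
Z(f, E) = 1 - E
1/D - Z(-67, -45) = 1/(28593/2) - (1 - 1*(-45)) = 2/28593 - (1 + 45) = 2/28593 - 1*46 = 2/28593 - 46 = -1315276/28593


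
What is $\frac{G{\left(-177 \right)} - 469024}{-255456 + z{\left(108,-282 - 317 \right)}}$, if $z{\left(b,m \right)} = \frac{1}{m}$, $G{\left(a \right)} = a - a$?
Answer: $\frac{280945376}{153018145} \approx 1.836$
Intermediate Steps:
$G{\left(a \right)} = 0$
$\frac{G{\left(-177 \right)} - 469024}{-255456 + z{\left(108,-282 - 317 \right)}} = \frac{0 - 469024}{-255456 + \frac{1}{-282 - 317}} = - \frac{469024}{-255456 + \frac{1}{-282 - 317}} = - \frac{469024}{-255456 + \frac{1}{-599}} = - \frac{469024}{-255456 - \frac{1}{599}} = - \frac{469024}{- \frac{153018145}{599}} = \left(-469024\right) \left(- \frac{599}{153018145}\right) = \frac{280945376}{153018145}$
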